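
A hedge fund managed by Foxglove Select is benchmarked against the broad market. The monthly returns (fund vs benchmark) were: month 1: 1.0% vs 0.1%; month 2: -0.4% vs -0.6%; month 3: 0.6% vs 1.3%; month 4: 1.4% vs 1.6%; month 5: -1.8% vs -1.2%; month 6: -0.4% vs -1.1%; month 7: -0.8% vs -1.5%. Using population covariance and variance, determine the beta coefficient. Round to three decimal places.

r̄p = -0.0571%,  r̄m = -0.2000%
Cov = Σ(rp − r̄p)(rm − r̄m) / 7 = 1.0114
Var(rm) = Σ(rm − r̄m)² / 7 = 1.3200
β = Cov / Var = 1.0114 / 1.3200 = 0.7662

0.766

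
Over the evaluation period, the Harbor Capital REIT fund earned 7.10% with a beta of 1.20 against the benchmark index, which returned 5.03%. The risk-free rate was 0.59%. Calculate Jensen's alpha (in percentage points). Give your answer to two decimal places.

CAPM expected return = Rf + β(Rm − Rf) = 0.59% + 1.20 × (5.03% − 0.59%) = 0.59 + 1.20 × 4.44 = 5.9180%
Jensen's α = Rp − E[R] = 7.10% − 5.9180% = 1.1820

1.18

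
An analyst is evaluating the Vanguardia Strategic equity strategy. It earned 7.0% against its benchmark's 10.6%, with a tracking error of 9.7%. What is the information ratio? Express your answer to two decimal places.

-0.37

IR = (Rp − Rb) / TE = (7.0% − 10.6%) / 9.7% = -3.60% / 9.7% = -0.3711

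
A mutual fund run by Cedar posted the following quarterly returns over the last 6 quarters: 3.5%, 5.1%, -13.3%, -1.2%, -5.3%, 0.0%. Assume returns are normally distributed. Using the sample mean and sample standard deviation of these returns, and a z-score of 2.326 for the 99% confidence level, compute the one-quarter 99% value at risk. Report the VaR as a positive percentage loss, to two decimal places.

17.43

r̄ = (3.5 + 5.1 − 13.3 − 1.2 − 5.3 + 0) / 6 = -1.8667%
Σ(r − r̄)² = (3.5 − (-1.8667))² + (5.1 − (-1.8667))² + (-13.3 − (-1.8667))² + … = 223.7733
sample σ = √(223.7733 / 5) = √44.7547 = 6.6899%
VaR = −(r̄ − z·σ) = −(-1.8667 − 2.326 × 6.6899) = −(-17.4274) = 17.4274%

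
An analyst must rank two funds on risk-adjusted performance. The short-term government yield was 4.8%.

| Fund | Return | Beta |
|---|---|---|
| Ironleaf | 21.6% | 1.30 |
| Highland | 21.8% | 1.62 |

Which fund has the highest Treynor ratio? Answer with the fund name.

Ironleaf: Treynor = (21.6% − 4.8%) / 1.30 = 12.923
Highland: Treynor = (21.8% − 4.8%) / 1.62 = 10.494
Highest: Ironleaf (12.923).

Ironleaf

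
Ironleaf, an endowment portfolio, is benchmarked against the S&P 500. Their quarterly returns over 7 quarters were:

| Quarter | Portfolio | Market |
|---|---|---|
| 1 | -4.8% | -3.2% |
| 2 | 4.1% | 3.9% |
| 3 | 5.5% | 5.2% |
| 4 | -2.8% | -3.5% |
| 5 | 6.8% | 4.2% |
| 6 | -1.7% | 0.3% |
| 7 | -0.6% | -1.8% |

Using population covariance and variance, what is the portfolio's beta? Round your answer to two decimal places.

1.15

r̄p = 0.9286%,  r̄m = 0.7286%
Cov = Σ(rp − r̄p)(rm − r̄m) / 7 = 13.4492
Var(rm) = Σ(rm − r̄m)² / 7 = 11.7135
β = Cov / Var = 13.4492 / 11.7135 = 1.1482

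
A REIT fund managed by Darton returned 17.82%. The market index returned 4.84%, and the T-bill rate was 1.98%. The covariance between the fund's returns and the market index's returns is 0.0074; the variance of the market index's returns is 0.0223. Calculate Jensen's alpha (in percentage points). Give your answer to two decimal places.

14.89

β = Cov / Var = 0.0074 / 0.0223 = 0.3318
E[R] = Rf + β(Rm − Rf) = 1.98% + 0.3318 × (4.84% − 1.98%) = 2.9289%
α = Rp − E[R] = 17.82% − 2.9289% = 14.8911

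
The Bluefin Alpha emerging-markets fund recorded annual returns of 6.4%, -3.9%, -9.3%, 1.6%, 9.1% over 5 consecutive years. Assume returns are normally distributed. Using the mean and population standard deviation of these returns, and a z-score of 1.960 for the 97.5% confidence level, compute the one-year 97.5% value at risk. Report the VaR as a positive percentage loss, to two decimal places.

12.37

μ = (6.4 − 3.9 − 9.3 + 1.6 + 9.1) / 5 = 0.7800%
Σ(r − μ)² = (6.4 − 0.7800)² + (-3.9 − 0.7800)² + (-9.3 − 0.7800)² + … = 224.9880
σ = √[224.9880 / 5] = 6.7080%
VaR = −(μ − z·σ) = −(0.7800 − 1.960 × 6.7080) = −(-12.3677) = 12.3677%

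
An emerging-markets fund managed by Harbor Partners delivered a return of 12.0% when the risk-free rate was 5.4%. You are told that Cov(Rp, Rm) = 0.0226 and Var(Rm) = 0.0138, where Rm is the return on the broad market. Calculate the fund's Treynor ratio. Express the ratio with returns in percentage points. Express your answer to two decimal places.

β = Cov / Var = 0.0226 / 0.0138 = 1.6377
Treynor = (Rp − Rf) / β = (12.0% − 5.4%) / 1.6377 = 6.60 / 1.6377 = 4.0300

4.03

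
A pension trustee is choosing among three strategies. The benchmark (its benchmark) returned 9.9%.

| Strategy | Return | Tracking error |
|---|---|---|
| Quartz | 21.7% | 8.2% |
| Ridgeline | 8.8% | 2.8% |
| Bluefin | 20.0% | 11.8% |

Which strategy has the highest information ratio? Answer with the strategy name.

Quartz

Quartz: IR = (21.7% − 9.9%) / 8.2% = 1.439
Ridgeline: IR = (8.8% − 9.9%) / 2.8% = -0.393
Bluefin: IR = (20.0% − 9.9%) / 11.8% = 0.856
Highest: Quartz (1.439).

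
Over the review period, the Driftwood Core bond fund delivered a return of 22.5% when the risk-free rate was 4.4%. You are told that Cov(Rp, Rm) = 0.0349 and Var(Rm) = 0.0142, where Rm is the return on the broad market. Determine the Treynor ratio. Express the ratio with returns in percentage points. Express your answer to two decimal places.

7.36

β = Cov / Var = 0.0349 / 0.0142 = 2.4577
Treynor = (Rp − Rf) / β = (22.5% − 4.4%) / 2.4577 = 18.10 / 2.4577 = 7.3646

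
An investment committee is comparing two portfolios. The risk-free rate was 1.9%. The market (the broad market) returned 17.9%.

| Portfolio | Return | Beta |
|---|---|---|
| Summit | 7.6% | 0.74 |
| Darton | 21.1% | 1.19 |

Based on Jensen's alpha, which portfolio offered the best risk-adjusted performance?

Darton

Summit: α = 7.6% − [1.9% + 0.74 × (17.9% − 1.9%)] = -6.140
Darton: α = 21.1% − [1.9% + 1.19 × (17.9% − 1.9%)] = 0.160
Highest: Darton (0.160).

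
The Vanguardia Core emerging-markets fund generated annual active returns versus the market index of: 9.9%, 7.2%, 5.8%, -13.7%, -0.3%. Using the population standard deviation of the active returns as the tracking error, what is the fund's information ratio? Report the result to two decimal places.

r̄ = (9.9 + 7.2 + 5.8 − 13.7 − 0.3) / 5 = 1.7800%
Σ(r − r̄)² = (9.9 − 1.7800)² + (7.2 − 1.7800)² + … = 355.4280
population σ = √(355.4280 / 5) = √71.0856 = 8.4312%
IR = r̄ / tracking error = 1.7800 / 8.4312 = 0.2111

0.21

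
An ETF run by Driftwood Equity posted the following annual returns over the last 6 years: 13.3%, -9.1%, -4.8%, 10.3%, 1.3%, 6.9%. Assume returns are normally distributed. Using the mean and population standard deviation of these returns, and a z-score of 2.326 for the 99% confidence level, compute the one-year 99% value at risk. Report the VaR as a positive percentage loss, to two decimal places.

15.64

μ = (13.3 − 9.1 − 4.8 + 10.3 + 1.3 + 6.9) / 6 = 2.9833%
Population σ = √[Σ(r − μ)² / 6] = √[384.7283 / 6] = √64.1214 = 8.0076%
VaR = −(μ − z·σ) = −(2.9833 − 2.326 × 8.0076) = −(-15.6424) = 15.6424%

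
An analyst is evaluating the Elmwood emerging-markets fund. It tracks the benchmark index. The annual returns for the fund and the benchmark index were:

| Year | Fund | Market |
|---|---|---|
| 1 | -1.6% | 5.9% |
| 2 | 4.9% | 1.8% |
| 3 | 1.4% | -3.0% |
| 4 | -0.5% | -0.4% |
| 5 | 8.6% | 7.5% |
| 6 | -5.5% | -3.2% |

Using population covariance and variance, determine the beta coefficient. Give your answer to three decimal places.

0.661

r̄p = 1.2167%,  r̄m = 1.4333%
Cov = Σ(rp − r̄p)(rm − r̄m) / 6 = 11.1694
Var(rm) = Σ(rm − r̄m)² / 6 = 16.8956
β = Cov / Var = 11.1694 / 16.8956 = 0.6611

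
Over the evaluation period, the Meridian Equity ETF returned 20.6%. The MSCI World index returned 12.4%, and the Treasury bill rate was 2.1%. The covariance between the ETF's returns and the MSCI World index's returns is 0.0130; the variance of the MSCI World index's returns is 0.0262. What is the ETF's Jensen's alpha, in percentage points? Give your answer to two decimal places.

13.39

β = Cov / Var = 0.0130 / 0.0262 = 0.4962
E[R] = Rf + β(Rm − Rf) = 2.1% + 0.4962 × (12.4% − 2.1%) = 7.2109%
α = Rp − E[R] = 20.6% − 7.2109% = 13.3891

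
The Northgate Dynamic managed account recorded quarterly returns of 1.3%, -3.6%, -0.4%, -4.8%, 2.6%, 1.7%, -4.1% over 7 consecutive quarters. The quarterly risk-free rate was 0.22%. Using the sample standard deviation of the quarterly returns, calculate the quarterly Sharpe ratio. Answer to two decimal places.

μ = (1.3 − 3.6 − 0.4 − 4.8 + 2.6 + 1.7 − 4.1) / 7 = -1.0429%
Σ(r − μ)² = (1.3 − (-1.0429))² + (-3.6 − (-1.0429))² + … = 56.6971
sample σ = √(56.6971 / 6) = √9.4495 = 3.0740%
Sharpe = (μ − rf) / σ = (-1.0429 − 0.22) / 3.0740 = -1.2629 / 3.0740 = -0.4108

-0.41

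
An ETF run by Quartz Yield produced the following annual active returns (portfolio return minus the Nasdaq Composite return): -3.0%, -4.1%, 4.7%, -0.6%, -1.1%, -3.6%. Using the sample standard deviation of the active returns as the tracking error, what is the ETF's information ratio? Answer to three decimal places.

μ = (-3 − 4.1 + 4.7 − 0.6 − 1.1 − 3.6) / 6 = -7.70 / 6 = -1.2833%
Σ(r − μ)² = (-3 − (-1.2833))² + (-4.1 − (-1.2833))² + (4.7 − (-1.2833))² + … = 52.5483
σ = √[52.5483 / 5] = 3.2419%
IR = μ / tracking error = -1.2833 / 3.2419 = -0.3958

-0.396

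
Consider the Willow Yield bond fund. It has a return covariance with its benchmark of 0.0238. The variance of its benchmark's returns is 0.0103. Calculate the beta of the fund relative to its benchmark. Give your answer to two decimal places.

2.31

β = Cov(Rp, Rm) / Var(Rm) = 0.0238 / 0.0103 = 2.3107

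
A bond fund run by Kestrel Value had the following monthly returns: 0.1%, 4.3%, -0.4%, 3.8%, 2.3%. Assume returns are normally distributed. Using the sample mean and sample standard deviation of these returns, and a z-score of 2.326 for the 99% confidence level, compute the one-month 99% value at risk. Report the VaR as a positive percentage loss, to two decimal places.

2.91

r̄ = (0.1 + 4.3 − 0.4 + 3.8 + 2.3) / 5 = 2.0200%
Σ(r − r̄)² = 17.9880; sample σ = √(17.9880/4) = 2.1206%
VaR = −(r̄ − z·σ) = −(2.0200 − 2.326 × 2.1206) = −(-2.9125) = 2.9125%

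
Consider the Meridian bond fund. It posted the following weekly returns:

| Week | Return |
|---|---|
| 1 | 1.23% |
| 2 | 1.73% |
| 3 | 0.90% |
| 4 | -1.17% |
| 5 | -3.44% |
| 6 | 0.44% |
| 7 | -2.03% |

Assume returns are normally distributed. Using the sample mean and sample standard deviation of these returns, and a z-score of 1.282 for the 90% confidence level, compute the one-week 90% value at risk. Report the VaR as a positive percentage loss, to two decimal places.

Mean return μ = -2.340 / 7 = -0.3343%
Σ(r − μ)² = (1.23 − (-0.3343))² + (1.73 − (-0.3343))² + … = 22.0506
σ = √[22.0506 / 6] = 1.9171%
VaR = −(μ − z·σ) = −(-0.3343 − 1.282 × 1.9171) = −(-2.7920) = 2.7920%

2.79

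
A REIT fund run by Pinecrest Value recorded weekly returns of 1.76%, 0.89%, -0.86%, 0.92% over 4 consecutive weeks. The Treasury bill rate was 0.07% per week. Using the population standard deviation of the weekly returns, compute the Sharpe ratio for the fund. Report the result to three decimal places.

0.637

r̄ = (1.76 + 0.89 − 0.86 + 0.92) / 4 = 0.6775%
Σ(r − r̄)² = (1.76 − 0.6775)² + (0.89 − 0.6775)² + … = 3.6397
σ = √[3.6397 / 4] = 0.9539%
Sharpe = (r̄ − rf) / σ = (0.6775 − 0.07) / 0.9539 = 0.6075 / 0.9539 = 0.6369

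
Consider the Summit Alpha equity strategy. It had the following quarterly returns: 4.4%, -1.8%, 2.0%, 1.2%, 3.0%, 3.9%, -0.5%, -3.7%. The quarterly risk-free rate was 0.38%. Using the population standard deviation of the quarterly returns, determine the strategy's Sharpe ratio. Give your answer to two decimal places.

0.26

r̄ = (4.4 − 1.8 + 2 + 1.2 + 3 + 3.9 − 0.5 − 3.7) / 8 = 8.50 / 8 = 1.0625%
Population std dev = √[57.1588 / 8] = 2.6730%
Sharpe = (r̄ − rf) / σ = (1.0625 − 0.38) / 2.6730 = 0.6825 / 2.6730 = 0.2553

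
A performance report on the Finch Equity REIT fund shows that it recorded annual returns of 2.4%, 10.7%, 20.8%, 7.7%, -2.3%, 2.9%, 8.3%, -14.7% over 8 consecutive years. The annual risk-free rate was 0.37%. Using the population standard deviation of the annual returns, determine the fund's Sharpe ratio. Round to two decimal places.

r̄ = (2.4 + 10.7 + 20.8 + 7.7 − 2.3 + 2.9 + 8.3 − 14.7) / 8 = 35.80 / 8 = 4.4750%
Σ(r − r̄)² = 750.6550; population σ = √(750.6550/8) = 9.6867%
Sharpe = (r̄ − rf) / σ = (4.4750 − 0.37) / 9.6867 = 4.1050 / 9.6867 = 0.4238

0.42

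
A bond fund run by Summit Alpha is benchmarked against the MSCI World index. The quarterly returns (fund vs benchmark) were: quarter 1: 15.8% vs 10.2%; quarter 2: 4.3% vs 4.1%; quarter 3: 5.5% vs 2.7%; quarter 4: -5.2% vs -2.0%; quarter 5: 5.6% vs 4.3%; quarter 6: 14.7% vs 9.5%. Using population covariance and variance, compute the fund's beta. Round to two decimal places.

r̄p = 6.7833%,  r̄m = 4.8000%
Cov = Σ(rp − r̄p)(rm − r̄m) / 6 = 28.7350
Var(rm) = Σ(rm − r̄m)² / 6 = 17.1067
β = Cov / Var = 28.7350 / 17.1067 = 1.6798

1.68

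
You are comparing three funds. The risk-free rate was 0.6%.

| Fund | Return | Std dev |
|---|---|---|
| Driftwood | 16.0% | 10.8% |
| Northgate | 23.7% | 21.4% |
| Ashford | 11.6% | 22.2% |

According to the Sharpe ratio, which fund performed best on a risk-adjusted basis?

Driftwood: Sharpe ratio = (16.0% − 0.6%) / 10.8% = 1.426
Northgate: Sharpe ratio = (23.7% − 0.6%) / 21.4% = 1.079
Ashford: Sharpe ratio = (11.6% − 0.6%) / 22.2% = 0.495
Highest: Driftwood (1.426).

Driftwood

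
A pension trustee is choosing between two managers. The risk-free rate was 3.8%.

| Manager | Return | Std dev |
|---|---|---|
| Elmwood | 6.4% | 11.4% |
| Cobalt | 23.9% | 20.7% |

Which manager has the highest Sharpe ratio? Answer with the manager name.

Elmwood: Sharpe ratio = (6.4% − 3.8%) / 11.4% = 0.228
Cobalt: Sharpe ratio = (23.9% − 3.8%) / 20.7% = 0.971
Highest: Cobalt (0.971).

Cobalt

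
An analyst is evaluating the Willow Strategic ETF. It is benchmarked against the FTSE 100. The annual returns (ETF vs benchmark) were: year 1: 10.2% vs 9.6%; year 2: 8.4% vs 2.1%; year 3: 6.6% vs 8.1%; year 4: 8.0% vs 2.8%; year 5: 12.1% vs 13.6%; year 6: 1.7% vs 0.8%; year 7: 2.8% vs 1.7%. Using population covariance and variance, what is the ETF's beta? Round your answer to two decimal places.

0.60

r̄p = 7.1143%,  r̄m = 5.5286%
Cov = Σ(rp − r̄p)(rm − r̄m) / 7 = 12.3967
Var(rm) = Σ(rm − r̄m)² / 7 = 20.6506
β = Cov / Var = 12.3967 / 20.6506 = 0.6003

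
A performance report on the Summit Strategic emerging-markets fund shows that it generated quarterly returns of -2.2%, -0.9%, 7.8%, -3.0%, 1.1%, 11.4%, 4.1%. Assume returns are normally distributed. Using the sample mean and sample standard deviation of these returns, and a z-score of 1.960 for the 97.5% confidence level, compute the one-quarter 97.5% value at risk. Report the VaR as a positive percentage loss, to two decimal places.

r̄ = (-2.2 − 0.9 + 7.8 − 3 + 1.1 + 11.4 + 4.1) / 7 = 2.6143%
Σ(r − r̄)² = (-2.2 − 2.6143)² + (-0.9 − 2.6143)² + (7.8 − 2.6143)² + … = 175.6286
σ = √[175.6286 / 6] = 5.4103%
VaR = −(r̄ − z·σ) = −(2.6143 − 1.960 × 5.4103) = −(-7.9899) = 7.9899%

7.99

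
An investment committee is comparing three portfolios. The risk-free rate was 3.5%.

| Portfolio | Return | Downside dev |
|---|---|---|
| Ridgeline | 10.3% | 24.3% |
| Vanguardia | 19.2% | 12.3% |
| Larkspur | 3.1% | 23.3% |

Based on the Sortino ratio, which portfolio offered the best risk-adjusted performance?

Vanguardia

Ridgeline: Sortino ratio = (10.3% − 3.5%) / 24.3% = 0.280
Vanguardia: Sortino ratio = (19.2% − 3.5%) / 12.3% = 1.276
Larkspur: Sortino ratio = (3.1% − 3.5%) / 23.3% = -0.017
Highest: Vanguardia (1.276).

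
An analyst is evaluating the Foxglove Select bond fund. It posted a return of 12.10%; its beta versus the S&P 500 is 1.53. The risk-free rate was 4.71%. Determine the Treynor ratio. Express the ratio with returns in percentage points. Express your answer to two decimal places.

4.83

Treynor = (Rp − Rf) / β = (12.10% − 4.71%) / 1.53 = 7.39 / 1.53 = 4.8301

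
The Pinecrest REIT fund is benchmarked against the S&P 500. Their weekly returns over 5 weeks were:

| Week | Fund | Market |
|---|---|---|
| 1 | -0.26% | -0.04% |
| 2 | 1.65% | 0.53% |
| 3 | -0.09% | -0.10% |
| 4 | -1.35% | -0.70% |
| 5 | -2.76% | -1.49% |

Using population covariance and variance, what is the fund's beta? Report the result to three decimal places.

r̄p = -0.5620%,  r̄m = -0.3600%
Cov = Σ(rp − r̄p)(rm − r̄m) / 5 = 0.9879
Var(rm) = Σ(rm − r̄m)² / 5 = 0.4709
β = Cov / Var = 0.9879 / 0.4709 = 2.0979

2.098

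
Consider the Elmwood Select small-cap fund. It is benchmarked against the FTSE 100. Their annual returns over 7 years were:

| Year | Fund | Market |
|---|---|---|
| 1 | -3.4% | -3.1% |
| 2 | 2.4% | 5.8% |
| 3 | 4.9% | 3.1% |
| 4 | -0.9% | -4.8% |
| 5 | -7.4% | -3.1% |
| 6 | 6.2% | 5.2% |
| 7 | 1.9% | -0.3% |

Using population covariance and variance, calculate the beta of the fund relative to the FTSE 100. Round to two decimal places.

r̄p = 0.5286%,  r̄m = 0.4000%
Cov = Σ(rp − r̄p)(rm − r̄m) / 7 = 13.8714
Var(rm) = Σ(rm − r̄m)² / 7 = 15.9314
β = Cov / Var = 13.8714 / 15.9314 = 0.8707

0.87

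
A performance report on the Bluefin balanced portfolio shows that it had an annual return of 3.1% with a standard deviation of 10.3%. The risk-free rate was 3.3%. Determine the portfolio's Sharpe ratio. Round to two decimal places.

Sharpe = (Rp − Rf) / σp = (3.1% − 3.3%) / 10.3% = -0.20% / 10.3% = -0.0194

-0.02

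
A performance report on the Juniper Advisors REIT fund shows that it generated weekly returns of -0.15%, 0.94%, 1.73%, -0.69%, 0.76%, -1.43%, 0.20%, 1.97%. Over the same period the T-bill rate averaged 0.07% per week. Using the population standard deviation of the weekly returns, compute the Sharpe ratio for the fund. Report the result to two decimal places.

0.32

μ = (-0.15 + 0.94 + 1.73 − 0.69 + 0.76 − 1.43 + 0.2 + 1.97) / 8 = 0.4163%
Σ(r − μ)² = 9.5324; population σ = √(9.5324/8) = 1.0916%
Sharpe = (μ − rf) / σ = (0.4163 − 0.07) / 1.0916 = 0.3463 / 1.0916 = 0.3172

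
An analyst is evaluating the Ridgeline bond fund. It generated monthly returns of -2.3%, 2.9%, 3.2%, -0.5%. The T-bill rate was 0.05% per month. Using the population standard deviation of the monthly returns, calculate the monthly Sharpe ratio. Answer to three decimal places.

Mean return r̄ = 3.30 / 4 = 0.8250%
Population std dev = √[21.4675 / 4] = 2.3167%
Sharpe = (r̄ − rf) / σ = (0.8250 − 0.05) / 2.3167 = 0.7750 / 2.3167 = 0.3345

0.335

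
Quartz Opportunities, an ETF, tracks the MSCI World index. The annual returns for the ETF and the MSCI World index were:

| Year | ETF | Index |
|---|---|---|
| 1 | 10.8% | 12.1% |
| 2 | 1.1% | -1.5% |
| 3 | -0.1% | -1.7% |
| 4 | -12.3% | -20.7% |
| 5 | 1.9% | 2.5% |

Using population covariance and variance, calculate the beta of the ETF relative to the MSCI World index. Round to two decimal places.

0.69

r̄p = 0.2800%,  r̄m = -1.8600%
Cov = Σ(rp − r̄p)(rm − r̄m) / 5 = 78.2328
Var(rm) = Σ(rm − r̄m)² / 5 = 113.7984
β = Cov / Var = 78.2328 / 113.7984 = 0.6875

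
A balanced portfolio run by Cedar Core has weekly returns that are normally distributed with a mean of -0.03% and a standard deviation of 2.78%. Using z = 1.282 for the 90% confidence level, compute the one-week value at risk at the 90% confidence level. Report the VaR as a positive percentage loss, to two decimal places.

3.59

VaR (as % loss) = −(μ − z·σ) = −(-0.03% − 1.282 × 2.78%) = −(-3.59396%) = 3.59396%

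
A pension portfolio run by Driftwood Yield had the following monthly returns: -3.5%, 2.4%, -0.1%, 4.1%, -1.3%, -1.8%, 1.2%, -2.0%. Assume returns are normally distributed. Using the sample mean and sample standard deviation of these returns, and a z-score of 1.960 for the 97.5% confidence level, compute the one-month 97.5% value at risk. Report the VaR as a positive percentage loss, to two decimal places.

r̄ = (-3.5 + 2.4 − 0.1 + 4.1 − 1.3 − 1.8 + 1.2 − 2) / 8 = -1.00 / 8 = -0.1250%
Sample std dev = √[45.0750 / 7] = 2.5376%
VaR = −(r̄ − z·σ) = −(-0.1250 − 1.960 × 2.5376) = −(-5.0987) = 5.0987%

5.10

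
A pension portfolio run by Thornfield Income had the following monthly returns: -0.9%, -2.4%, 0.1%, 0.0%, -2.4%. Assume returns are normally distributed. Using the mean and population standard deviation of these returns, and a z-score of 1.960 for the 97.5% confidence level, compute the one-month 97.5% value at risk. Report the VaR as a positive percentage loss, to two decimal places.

3.28

r̄ = (-0.9 − 2.4 + 0.1 + 0 − 2.4) / 5 = -1.1200%
Σ(r − r̄)² = 6.0680; population σ = √(6.0680/5) = 1.1016%
VaR = −(r̄ − z·σ) = −(-1.1200 − 1.960 × 1.1016) = −(-3.2791) = 3.2791%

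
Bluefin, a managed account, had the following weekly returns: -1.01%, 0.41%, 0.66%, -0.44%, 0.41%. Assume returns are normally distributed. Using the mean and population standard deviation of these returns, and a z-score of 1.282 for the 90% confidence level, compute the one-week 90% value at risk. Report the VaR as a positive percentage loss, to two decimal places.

r̄ = (-1.01 + 0.41 + 0.66 − 0.44 + 0.41) / 5 = 0.0060%
Population σ = √[Σ(r − r̄)² / 5] = √[1.9853 / 5] = √0.3971 = 0.6302%
VaR = −(r̄ − z·σ) = −(0.0060 − 1.282 × 0.6302) = −(-0.8019) = 0.8019%

0.80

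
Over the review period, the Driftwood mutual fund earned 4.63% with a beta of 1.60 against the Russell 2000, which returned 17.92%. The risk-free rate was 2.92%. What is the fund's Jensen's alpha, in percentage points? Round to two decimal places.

-22.29

CAPM expected return = Rf + β(Rm − Rf) = 2.92% + 1.60 × (17.92% − 2.92%) = 2.92 + 1.60 × 15.00 = 26.9200%
Jensen's α = Rp − E[R] = 4.63% − 26.9200% = -22.2900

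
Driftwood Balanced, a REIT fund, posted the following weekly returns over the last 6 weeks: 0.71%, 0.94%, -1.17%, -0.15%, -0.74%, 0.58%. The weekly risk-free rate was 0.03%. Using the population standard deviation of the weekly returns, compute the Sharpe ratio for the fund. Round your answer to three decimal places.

-0.002

Mean return μ = 0.170 / 6 = 0.0283%
Σ(r − μ)² = (0.71 − 0.0283)² + (0.94 − 0.0283)² + (-1.17 − 0.0283)² + … = 3.6583
σ = √[3.6583 / 6] = 0.7808%
Sharpe = (μ − rf) / σ = (0.0283 − 0.03) / 0.7808 = -0.0017 / 0.7808 = -0.0022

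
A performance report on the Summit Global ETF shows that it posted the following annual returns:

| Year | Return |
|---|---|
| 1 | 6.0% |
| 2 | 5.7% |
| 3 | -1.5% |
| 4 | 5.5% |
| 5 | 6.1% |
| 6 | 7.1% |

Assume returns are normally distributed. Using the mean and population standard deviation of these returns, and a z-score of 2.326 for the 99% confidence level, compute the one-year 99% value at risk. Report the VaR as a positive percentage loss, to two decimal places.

Mean return r̄ = 28.90 / 6 = 4.8167%
Σ(r − r̄)² = 49.4083; population σ = √(49.4083/6) = 2.8696%
VaR = −(r̄ − z·σ) = −(4.8167 − 2.326 × 2.8696) = −(-1.8580) = 1.8580%

1.86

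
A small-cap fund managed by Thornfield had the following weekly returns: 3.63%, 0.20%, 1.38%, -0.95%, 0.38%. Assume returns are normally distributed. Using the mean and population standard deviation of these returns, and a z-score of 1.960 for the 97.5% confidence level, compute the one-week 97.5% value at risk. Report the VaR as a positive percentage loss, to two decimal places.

Mean return r̄ = 4.640 / 5 = 0.9280%
Σ(r − r̄)² = (3.63 − 0.9280)² + (0.2 − 0.9280)² + … = 11.8623
population σ = √(11.8623 / 5) = √2.3725 = 1.5403%
VaR = −(r̄ − z·σ) = −(0.9280 − 1.960 × 1.5403) = −(-2.0910) = 2.0910%

2.09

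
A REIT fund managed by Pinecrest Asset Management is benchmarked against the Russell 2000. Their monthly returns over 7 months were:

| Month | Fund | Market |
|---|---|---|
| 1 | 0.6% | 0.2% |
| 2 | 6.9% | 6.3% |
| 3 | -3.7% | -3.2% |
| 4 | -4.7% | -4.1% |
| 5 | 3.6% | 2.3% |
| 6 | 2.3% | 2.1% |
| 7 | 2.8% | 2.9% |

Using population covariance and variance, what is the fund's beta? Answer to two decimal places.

r̄p = 1.1143%,  r̄m = 0.9286%
Cov = Σ(rp − r̄p)(rm − r̄m) / 7 = 12.6696
Var(rm) = Σ(rm − r̄m)² / 7 = 11.2649
β = Cov / Var = 12.6696 / 11.2649 = 1.1247

1.12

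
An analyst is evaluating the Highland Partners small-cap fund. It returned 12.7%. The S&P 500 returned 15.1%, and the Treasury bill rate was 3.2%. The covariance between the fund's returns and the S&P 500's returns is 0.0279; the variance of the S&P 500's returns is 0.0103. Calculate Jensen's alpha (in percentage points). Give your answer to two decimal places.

-22.73

β = Cov / Var = 0.0279 / 0.0103 = 2.7087
E[R] = Rf + β(Rm − Rf) = 3.2% + 2.7087 × (15.1% − 3.2%) = 35.4335%
α = Rp − E[R] = 12.7% − 35.4335% = -22.7335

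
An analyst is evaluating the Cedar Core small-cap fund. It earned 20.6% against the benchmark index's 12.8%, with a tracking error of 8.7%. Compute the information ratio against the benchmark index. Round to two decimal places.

IR = (Rp − Rb) / TE = (20.6% − 12.8%) / 8.7% = 7.80% / 8.7% = 0.8966

0.90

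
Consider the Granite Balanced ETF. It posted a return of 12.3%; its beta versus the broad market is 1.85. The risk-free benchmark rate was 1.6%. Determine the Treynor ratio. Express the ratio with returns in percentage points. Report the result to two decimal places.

Treynor = (Rp − Rf) / β = (12.3% − 1.6%) / 1.85 = 10.70 / 1.85 = 5.7838

5.78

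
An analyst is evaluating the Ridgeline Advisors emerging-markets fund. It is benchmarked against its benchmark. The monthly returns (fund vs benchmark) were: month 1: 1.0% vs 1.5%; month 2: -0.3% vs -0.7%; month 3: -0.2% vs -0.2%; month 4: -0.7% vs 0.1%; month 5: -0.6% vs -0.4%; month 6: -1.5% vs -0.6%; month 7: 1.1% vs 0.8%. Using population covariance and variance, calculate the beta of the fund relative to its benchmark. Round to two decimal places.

r̄p = -0.1714%,  r̄m = 0.0714%
Cov = Σ(rp − r̄p)(rm − r̄m) / 7 = 0.5408
Var(rm) = Σ(rm − r̄m)² / 7 = 0.5592
β = Cov / Var = 0.5408 / 0.5592 = 0.9671

0.97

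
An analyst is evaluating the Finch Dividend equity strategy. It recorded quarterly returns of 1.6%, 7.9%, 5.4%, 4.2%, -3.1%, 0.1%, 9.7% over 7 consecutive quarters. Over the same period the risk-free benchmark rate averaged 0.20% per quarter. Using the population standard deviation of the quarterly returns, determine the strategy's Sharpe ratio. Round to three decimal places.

0.841

r̄ = (1.6 + 7.9 + 5.4 + 4.2 − 3.1 + 0.1 + 9.7) / 7 = 25.80 / 7 = 3.6857%
Σ(r − r̄)² = 120.3886; population σ = √(120.3886/7) = 4.1471%
Sharpe = (r̄ − rf) / σ = (3.6857 − 0.2) / 4.1471 = 3.4857 / 4.1471 = 0.8405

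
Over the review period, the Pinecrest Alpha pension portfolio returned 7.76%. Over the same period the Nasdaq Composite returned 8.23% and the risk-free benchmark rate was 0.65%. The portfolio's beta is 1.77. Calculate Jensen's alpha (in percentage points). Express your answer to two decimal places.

CAPM expected return = Rf + β(Rm − Rf) = 0.65% + 1.77 × (8.23% − 0.65%) = 0.65 + 1.77 × 7.58 = 14.0666%
Jensen's α = Rp − E[R] = 7.76% − 14.0666% = -6.3066

-6.31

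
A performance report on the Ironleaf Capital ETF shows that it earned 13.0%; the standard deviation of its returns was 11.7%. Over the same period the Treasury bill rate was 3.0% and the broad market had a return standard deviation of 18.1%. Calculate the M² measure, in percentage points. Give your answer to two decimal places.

18.47

Sharpe = (Rp − Rf) / σp = (13.0% − 3.0%) / 11.7% = 0.8547
M² = Rf + Sharpe × σm = 3.0% + 0.8547 × 18.1% = 18.4701%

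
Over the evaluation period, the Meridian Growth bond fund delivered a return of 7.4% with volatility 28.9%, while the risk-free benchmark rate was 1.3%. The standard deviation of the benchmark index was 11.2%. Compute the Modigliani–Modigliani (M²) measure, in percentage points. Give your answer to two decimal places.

Sharpe = (Rp − Rf) / σp = (7.4% − 1.3%) / 28.9% = 0.2111
M² = Rf + Sharpe × σm = 1.3% + 0.2111 × 11.2% = 3.6643%

3.66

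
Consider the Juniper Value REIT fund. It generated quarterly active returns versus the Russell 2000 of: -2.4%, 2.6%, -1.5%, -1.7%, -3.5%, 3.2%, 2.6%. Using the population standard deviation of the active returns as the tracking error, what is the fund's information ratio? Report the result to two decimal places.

r̄ = (-2.4 + 2.6 − 1.5 − 1.7 − 3.5 + 3.2 + 2.6) / 7 = -0.70 / 7 = -0.1000%
Population std dev = √[46.8400 / 7] = 2.5868%
IR = r̄ / tracking error = -0.1000 / 2.5868 = -0.0387

-0.04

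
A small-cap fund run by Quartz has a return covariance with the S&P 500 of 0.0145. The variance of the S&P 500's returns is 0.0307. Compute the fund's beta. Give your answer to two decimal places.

0.47

β = Cov(Rp, Rm) / Var(Rm) = 0.0145 / 0.0307 = 0.4723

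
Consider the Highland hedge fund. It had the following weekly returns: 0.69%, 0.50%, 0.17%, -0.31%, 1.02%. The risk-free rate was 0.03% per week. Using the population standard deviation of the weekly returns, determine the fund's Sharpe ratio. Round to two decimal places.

0.84

r̄ = (0.69 + 0.5 + 0.17 − 0.31 + 1.02) / 5 = 2.070 / 5 = 0.4140%
Σ(r − r̄)² = (0.69 − 0.4140)² + (0.5 − 0.4140)² + (0.17 − 0.4140)² + … = 1.0345
σ = √[1.0345 / 5] = 0.4549%
Sharpe = (r̄ − rf) / σ = (0.4140 − 0.03) / 0.4549 = 0.3840 / 0.4549 = 0.8441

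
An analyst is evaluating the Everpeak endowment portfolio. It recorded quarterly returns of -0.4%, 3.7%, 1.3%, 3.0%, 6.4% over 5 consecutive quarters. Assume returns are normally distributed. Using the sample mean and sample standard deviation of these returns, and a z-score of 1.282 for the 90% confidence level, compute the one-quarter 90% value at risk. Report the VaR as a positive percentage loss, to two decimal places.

0.49

Mean return r̄ = 14.00 / 5 = 2.8000%
Σ(r − r̄)² = 26.3000; sample σ = √(26.3000/4) = 2.5642%
VaR = −(r̄ − z·σ) = −(2.8000 − 1.282 × 2.5642) = −(-0.4873) = 0.4873%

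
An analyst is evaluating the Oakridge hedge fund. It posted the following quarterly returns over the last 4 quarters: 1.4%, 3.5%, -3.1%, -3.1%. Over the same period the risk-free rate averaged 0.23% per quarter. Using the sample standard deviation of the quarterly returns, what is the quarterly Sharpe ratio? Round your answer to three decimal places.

-0.167

Mean return μ = -1.30 / 4 = -0.3250%
Σ(r − μ)² = (1.4 − (-0.3250))² + (3.5 − (-0.3250))² + (-3.1 − (-0.3250))² + … = 33.0075
σ = √[33.0075 / 3] = 3.3170%
Sharpe = (μ − rf) / σ = (-0.3250 − 0.23) / 3.3170 = -0.5550 / 3.3170 = -0.1673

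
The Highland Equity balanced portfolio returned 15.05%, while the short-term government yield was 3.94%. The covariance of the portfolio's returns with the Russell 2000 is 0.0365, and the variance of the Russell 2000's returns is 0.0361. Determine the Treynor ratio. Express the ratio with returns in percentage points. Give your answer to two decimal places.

10.99

β = Cov / Var = 0.0365 / 0.0361 = 1.0111
Treynor = (Rp − Rf) / β = (15.05% − 3.94%) / 1.0111 = 11.11 / 1.0111 = 10.9880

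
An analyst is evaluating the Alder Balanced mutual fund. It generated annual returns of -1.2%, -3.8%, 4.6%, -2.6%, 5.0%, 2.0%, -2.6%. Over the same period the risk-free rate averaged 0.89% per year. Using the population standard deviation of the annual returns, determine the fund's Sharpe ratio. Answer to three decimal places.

-0.205

μ = (-1.2 − 3.8 + 4.6 − 2.6 + 5 + 2 − 2.6) / 7 = 0.2000%
Σ(r − μ)² = (-1.2 − 0.2000)² + (-3.8 − 0.2000)² + (4.6 − 0.2000)² + … = 79.2800
population σ = √(79.2800 / 7) = √11.3257 = 3.3654%
Sharpe = (μ − rf) / σ = (0.2000 − 0.89) / 3.3654 = -0.6900 / 3.3654 = -0.2050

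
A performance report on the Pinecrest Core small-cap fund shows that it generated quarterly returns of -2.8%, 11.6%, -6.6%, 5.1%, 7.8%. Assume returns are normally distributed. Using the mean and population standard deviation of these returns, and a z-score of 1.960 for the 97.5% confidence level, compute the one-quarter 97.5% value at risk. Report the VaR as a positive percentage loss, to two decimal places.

10.19

Mean return r̄ = 15.10 / 5 = 3.0200%
Σ(r − r̄)² = (-2.8 − 3.0200)² + (11.6 − 3.0200)² + (-6.6 − 3.0200)² + … = 227.2080
population σ = √(227.2080 / 5) = √45.4416 = 6.7410%
VaR = −(r̄ − z·σ) = −(3.0200 − 1.960 × 6.7410) = −(-10.1924) = 10.1924%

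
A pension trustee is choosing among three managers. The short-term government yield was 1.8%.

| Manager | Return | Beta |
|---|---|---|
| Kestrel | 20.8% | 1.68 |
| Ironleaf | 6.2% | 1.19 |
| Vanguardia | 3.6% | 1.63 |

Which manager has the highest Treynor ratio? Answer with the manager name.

Kestrel: Treynor = (20.8% − 1.8%) / 1.68 = 11.310
Ironleaf: Treynor = (6.2% − 1.8%) / 1.19 = 3.697
Vanguardia: Treynor = (3.6% − 1.8%) / 1.63 = 1.104
Highest: Kestrel (11.310).

Kestrel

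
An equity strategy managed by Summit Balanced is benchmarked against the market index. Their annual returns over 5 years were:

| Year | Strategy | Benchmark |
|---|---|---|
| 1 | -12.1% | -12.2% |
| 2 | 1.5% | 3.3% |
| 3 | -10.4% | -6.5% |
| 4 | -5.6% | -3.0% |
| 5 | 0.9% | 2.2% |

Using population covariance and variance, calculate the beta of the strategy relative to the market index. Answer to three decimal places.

0.953

r̄p = -5.1400%,  r̄m = -3.2400%
Cov = Σ(rp − r̄p)(rm − r̄m) / 5 = 31.1364
Var(rm) = Σ(rm − r̄m)² / 5 = 32.6664
β = Cov / Var = 31.1364 / 32.6664 = 0.9532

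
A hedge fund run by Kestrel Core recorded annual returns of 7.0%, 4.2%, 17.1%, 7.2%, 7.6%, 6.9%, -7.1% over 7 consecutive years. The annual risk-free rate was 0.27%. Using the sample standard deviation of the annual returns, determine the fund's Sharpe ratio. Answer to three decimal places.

0.823

Mean return r̄ = 42.90 / 7 = 6.1286%
Σ(r − r̄)² = (7 − 6.1286)² + (4.2 − 6.1286)² + … = 303.7543
σ = √[303.7543 / 6] = 7.1152%
Sharpe = (r̄ − rf) / σ = (6.1286 − 0.27) / 7.1152 = 5.8586 / 7.1152 = 0.8234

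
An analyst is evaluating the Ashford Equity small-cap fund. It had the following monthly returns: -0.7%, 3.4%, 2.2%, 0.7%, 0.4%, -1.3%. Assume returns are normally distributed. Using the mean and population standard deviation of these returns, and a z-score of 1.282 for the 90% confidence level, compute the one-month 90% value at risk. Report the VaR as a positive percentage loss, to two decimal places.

μ = (-0.7 + 3.4 + 2.2 + 0.7 + 0.4 − 1.3) / 6 = 4.70 / 6 = 0.7833%
Population σ = √[Σ(r − μ)² / 6] = √[15.5483 / 6] = √2.5914 = 1.6098%
VaR = −(μ − z·σ) = −(0.7833 − 1.282 × 1.6098) = −(-1.2805) = 1.2805%

1.28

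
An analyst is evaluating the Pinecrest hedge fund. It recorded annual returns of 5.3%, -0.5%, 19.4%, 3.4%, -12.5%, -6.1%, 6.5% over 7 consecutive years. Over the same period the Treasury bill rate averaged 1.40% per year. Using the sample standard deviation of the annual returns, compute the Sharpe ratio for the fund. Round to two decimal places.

Mean return r̄ = 15.50 / 7 = 2.2143%
Σ(r − r̄)² = (5.3 − 2.2143)² + (-0.5 − 2.2143)² + … = 617.6486
sample σ = √(617.6486 / 6) = √102.9414 = 10.1460%
Sharpe = (r̄ − rf) / σ = (2.2143 − 1.4) / 10.1460 = 0.8143 / 10.1460 = 0.0803

0.08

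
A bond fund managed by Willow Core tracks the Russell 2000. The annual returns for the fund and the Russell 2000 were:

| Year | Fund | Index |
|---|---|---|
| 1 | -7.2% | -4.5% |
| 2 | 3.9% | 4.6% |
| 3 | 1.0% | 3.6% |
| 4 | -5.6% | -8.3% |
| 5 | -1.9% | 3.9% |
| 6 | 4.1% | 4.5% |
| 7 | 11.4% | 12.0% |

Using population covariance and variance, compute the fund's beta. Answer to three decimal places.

0.881

r̄p = 0.8143%,  r̄m = 2.2571%
Cov = Σ(rp − r̄p)(rm − r̄m) / 7 = 33.6278
Var(rm) = Σ(rm − r̄m)² / 7 = 38.1510
β = Cov / Var = 33.6278 / 38.1510 = 0.8814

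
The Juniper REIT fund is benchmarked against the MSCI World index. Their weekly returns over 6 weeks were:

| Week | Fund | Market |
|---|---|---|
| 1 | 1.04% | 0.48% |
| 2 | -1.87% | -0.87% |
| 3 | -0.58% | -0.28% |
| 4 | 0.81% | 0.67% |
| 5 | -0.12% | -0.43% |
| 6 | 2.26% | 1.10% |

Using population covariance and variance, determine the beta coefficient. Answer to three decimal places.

1.833

r̄p = 0.2567%,  r̄m = 0.1117%
Cov = Σ(rp − r̄p)(rm − r̄m) / 6 = 0.8661
Var(rm) = Σ(rm − r̄m)² / 6 = 0.4724
β = Cov / Var = 0.8661 / 0.4724 = 1.8334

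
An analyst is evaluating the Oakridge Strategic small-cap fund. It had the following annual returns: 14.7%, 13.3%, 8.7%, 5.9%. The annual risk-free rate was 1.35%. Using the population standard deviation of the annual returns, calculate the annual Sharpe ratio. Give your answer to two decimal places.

2.64

μ = (14.7 + 13.3 + 8.7 + 5.9) / 4 = 10.6500%
Σ(r − μ)² = 49.7900; population σ = √(49.7900/4) = 3.5281%
Sharpe = (μ − rf) / σ = (10.6500 − 1.35) / 3.5281 = 9.3000 / 3.5281 = 2.6360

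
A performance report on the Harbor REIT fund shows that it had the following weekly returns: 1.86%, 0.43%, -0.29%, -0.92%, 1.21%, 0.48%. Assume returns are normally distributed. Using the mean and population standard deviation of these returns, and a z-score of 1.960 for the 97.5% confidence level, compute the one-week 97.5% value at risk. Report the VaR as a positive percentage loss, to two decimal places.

1.33

Mean return μ = 2.770 / 6 = 0.4617%
Population std dev = √[4.9907 / 6] = 0.9120%
VaR = −(μ − z·σ) = −(0.4617 − 1.960 × 0.9120) = −(-1.3258) = 1.3258%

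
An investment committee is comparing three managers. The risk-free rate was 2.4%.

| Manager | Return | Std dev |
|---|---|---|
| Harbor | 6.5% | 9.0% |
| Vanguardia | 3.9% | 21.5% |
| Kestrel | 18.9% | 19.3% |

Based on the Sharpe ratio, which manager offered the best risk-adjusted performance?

Kestrel

Harbor: Sharpe ratio = (6.5% − 2.4%) / 9.0% = 0.456
Vanguardia: Sharpe ratio = (3.9% − 2.4%) / 21.5% = 0.070
Kestrel: Sharpe ratio = (18.9% − 2.4%) / 19.3% = 0.855
Highest: Kestrel (0.855).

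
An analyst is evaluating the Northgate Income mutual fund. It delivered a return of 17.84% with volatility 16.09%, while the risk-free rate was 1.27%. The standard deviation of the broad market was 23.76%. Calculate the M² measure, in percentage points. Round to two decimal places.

Sharpe = (Rp − Rf) / σp = (17.84% − 1.27%) / 16.09% = 1.0298
M² = Rf + Sharpe × σm = 1.27% + 1.0298 × 23.76% = 25.7380%

25.74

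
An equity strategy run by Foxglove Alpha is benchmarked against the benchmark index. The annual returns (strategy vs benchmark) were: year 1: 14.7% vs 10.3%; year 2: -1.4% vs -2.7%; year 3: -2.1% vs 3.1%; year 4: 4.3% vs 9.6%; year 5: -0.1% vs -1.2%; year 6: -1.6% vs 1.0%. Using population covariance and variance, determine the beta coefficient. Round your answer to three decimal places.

r̄p = 2.3000%,  r̄m = 3.3500%
Cov = Σ(rp − r̄p)(rm − r̄m) / 6 = 23.7083
Var(rm) = Σ(rm − r̄m)² / 6 = 25.0425
β = Cov / Var = 23.7083 / 25.0425 = 0.9467

0.947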